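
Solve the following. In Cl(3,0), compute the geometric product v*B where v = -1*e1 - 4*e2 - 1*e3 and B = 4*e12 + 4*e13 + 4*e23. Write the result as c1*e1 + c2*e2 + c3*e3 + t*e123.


vB has grade-1 (vector) and grade-3 (trivector) parts: vB = (v _| B) + (v ^ B).
Vector part <vB>_1:
  e1: -v2*b12 - v3*b13 = -(-4)*(4) - (-1)*(4) = 20
  e2: v1*b12 - v3*b23 = (-1)*(4) - (-1)*(4) = 0
  e3: v1*b13 + v2*b23 = (-1)*(4) + (-4)*(4) = -20
Trivector part <vB>_3:
  e123: v1*b23 - v2*b13 + v3*b12 = (-1)*(4) - (-4)*(4) + (-1)*(4) = 8
vB = 20*e1 + 0*e2 - 20*e3 + 8*e123


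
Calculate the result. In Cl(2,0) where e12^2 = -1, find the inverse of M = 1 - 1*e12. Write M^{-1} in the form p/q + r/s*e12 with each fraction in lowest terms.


M = 1 - 1*e12, where e12^2 = -1.
Since M commutes with its reverse ~M = a - b*e12, M * ~M = a^2 - b^2*e12^2 = a^2 + b^2.
So M^{-1} = ~M / (a^2 + b^2) = (a - b*e12)/(a^2 + b^2).
a^2 + b^2 = 1 + 1 = 2
Scalar part = 1/2 = 1/2
Bivector coeff = 1/2 = 1/2
M^{-1} = 1/2 + 1/2*e12


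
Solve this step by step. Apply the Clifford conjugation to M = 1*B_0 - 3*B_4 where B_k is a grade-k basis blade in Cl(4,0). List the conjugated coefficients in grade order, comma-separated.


Clifford conjugate sign for grade k: (-1)^(k(k+1)/2)
Grade 0: (-1)^(0*1/2) = (-1)^0 = 1, coeff 1 -> 1
Grade 4: (-1)^(4*5/2) = (-1)^10 = 1, coeff -3 -> -3
Conjugated coefficients: 1, -3


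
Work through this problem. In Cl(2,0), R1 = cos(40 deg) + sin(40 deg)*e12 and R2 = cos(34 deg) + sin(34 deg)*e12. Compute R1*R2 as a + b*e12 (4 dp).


Same-plane rotors commute and their half-angles add:
R1*R2 = cos(a1 + a2) + sin(a1 + a2)*e12.
a1 + a2 = 40 + 34 = 74 deg
cos(74 deg) = 0.2756
sin(74 deg) = 0.9613
R1*R2 = 0.2756 + 0.9613*e12


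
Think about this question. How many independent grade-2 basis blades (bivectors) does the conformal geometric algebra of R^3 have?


The conformal model of R^3 uses Cl(4,1) with m = 3 + 2 = 5 generators.
Number of grade-2 blades = C(m, 2) = C(5, 2)
= 5*4/2 = 10


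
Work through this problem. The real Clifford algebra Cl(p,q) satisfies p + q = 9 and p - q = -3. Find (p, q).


We need p + q = 9 and p - q = -3.
Adding: 2p = 9 + (-3) = 6, so p = 3.
Then q = 9 - 3 = 6.
(p, q) = (3, 6)


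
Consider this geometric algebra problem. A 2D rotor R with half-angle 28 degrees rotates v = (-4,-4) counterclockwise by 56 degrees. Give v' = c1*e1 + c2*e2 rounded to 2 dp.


Rotor R = cos(28deg) - sin(28deg)*e12
Rotation angle theta = 2 * 28 = 56 degrees
v' = R*v*~R rotates v by theta.
cos(56deg) = 0.5592, sin(56deg) = 0.8290
v'_1 = -4*cos(56deg) - (-4)*sin(56deg)
= -4*0.5592 - (-4)*0.8290
= 1.08
v'_2 = -4*sin(56deg) + (-4)*cos(56deg)
= -4*0.8290 + (-4)*0.5592
= -5.55
v' = 1.08*e1 - 5.55*e2


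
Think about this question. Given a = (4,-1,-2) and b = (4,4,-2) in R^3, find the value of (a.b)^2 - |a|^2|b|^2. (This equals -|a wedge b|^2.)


a . b = 4*4 + (-1)*4 + (-2)*(-2)
= 16 + (-4) + 4 = 16
|a|^2 = 4^2 + (-1)^2 + (-2)^2 = 21
|b|^2 = 4^2 + 4^2 + (-2)^2 = 36
(a.b)^2 = 16^2 = 256
|a|^2 * |b|^2 = 21 * 36 = 756
Result = 256 - 756 = -500


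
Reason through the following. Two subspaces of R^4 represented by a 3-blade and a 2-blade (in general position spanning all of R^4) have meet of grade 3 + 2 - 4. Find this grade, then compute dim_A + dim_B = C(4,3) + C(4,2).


Meet grade = grade(A) + grade(B) - n
= 3 + 2 - 4 = 1
C(4,3) = 4
C(4,2) = 6
dim_A + dim_B = 4 + 6 = 10


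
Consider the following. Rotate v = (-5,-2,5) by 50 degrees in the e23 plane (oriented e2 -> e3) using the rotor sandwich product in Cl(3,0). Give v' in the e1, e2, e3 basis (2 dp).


Rotor R = cos(25deg) - sin(25deg)*e23
Rotation angle theta = 2 * 25 = 50 degrees in the e23 plane (e2 -> e3).
The component perpendicular to the plane (e1) is invariant: v'_1 = v1 = -5.00
cos(50deg) = 0.6428, sin(50deg) = 0.7660
v'_2 = v2*cos(theta) - v3*sin(theta) = -2*0.6428 - 5*0.7660 = -5.12
v'_3 = v2*sin(theta) + v3*cos(theta) = -2*0.7660 + 5*0.6428 = 1.68
v' = -5.00*e1 - 5.12*e2 + 1.68*e3


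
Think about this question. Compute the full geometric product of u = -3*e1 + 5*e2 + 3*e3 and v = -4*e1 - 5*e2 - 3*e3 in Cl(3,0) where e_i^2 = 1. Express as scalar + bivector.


In Cl(3,0): e_i^2 = 1, e_ie_j = -e_je_i for i != j.
Scalar part = u . v = (-3)*(-4) + 5*(-5) + 3*(-3)
= 12 + (-25) + (-9) = -22
e12 coeff = (-3)*(-5) - 5*(-4) = 15 - (-20) = 35
e13 coeff = (-3)*(-3) - 3*(-4) = 9 - (-12) = 21
e23 coeff = 5*(-3) - 3*(-5) = -15 - (-15) = 0
uv = -22 + 35*e12 + 21*e13 + 0*e23


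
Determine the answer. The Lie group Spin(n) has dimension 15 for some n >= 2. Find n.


dim Spin(n) = dim so(n) = n(n-1)/2.
Solve n(n-1)/2 = 15, i.e. n^2 - n - 30 = 0.
Discriminant = 1 + 8*15 = 121
n = (1 + sqrt(121))/2 = (1 + 11)/2 = 6


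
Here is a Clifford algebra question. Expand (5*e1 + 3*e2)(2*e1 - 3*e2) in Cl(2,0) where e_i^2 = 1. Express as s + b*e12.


Expand: (5*e1 + 3*e2)(2*e1 - 3*e2)
= 5*2*e1e1 + 5*(-3)*e1e2 + 3*2*e2e1 + 3*(-3)*e2e2
Using e1^2 = e2^2 = 1, e2e1 = -e1e2:
Scalar part s = 5*2 + 3*(-3) = 10 + (-9) = 1
Bivector part b = 5*(-3) - 3*2 = -15 - 6 = -21
uv = 1 - 21*e12


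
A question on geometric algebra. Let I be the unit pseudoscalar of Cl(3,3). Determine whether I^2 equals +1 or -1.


The pseudoscalar I = e1...e_n (product of all n generators) of Cl(p,q) satisfies I^2 = (-1)^(q + n(n-1)/2).
p = 3, q = 3, n = p + q = 6
n(n-1)/2 = 6 * 5 / 2 = 15
Exponent = q + n(n-1)/2 = 3 + 15 = 18
I^2 = (-1)^18 = +1


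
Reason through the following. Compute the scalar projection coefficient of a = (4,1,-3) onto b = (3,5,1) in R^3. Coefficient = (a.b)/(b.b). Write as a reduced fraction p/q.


Projection coefficient = (a . b) / (b . b)
a . b = 4*3 + 1*5 + (-3)*1
= 12 + 5 + (-3) = 14
b . b = 3^2 + 5^2 + 1^2
= 9 + 25 + 1 = 35
Coefficient = 14/35
In lowest terms: 2/5


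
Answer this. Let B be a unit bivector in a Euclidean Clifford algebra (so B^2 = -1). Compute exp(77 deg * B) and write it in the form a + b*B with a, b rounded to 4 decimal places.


For a unit bivector B with B^2 = -1, the exponential series gives
e^(theta*B) = cos(theta) + sin(theta)*B (the GA analogue of Euler's formula).
theta = 77 degrees = 1.343904 rad
cos(77 deg) = 0.2250
sin(77 deg) = 0.9744
exp(theta*B) = 0.2250 + 0.9744*B


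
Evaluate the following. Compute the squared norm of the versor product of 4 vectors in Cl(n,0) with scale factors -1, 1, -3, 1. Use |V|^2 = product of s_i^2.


Each vector v_i has |v_i|^2 = s_i^2
Squared scales: (-1)^2 = 1, 1^2 = 1, (-3)^2 = 9, 1^2 = 1
|V|^2 = 1 * 1 * 9 * 1
= 9


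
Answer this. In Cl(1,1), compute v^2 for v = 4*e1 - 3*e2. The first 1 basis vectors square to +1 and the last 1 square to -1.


v^2 = sum of c_i^2 * e_i^2
Positive signature terms (e_i^2 = +1): 4^2 = 16
Negative signature terms (e_j^2 = -1): (-3)^2 = 9
v^2 = 16 - 9 = 7


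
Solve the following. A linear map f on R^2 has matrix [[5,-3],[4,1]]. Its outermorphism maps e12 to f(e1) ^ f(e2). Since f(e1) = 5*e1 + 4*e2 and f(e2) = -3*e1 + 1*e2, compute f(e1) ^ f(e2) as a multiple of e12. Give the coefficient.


The outermorphism of a linear map f sends e1^e2 to f(e1)^f(e2).
f(e1) = 5*e1 + 4*e2
f(e2) = -3*e1 + 1*e2
f(e1) ^ f(e2) = (5*e1 + 4*e2) ^ (-3*e1 + 1*e2)
= 5*1*e12 + 4*(-3)*e21
= (5 - (-12))*e12
= 17*e12
Coefficient = 17


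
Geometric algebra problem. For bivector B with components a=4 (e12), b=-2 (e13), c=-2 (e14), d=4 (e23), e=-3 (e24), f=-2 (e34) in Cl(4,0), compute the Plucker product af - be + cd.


Plucker relation: af - be + cd
a*f = 4*(-2) = -8
b*e = (-2)*(-3) = 6
c*d = (-2)*4 = -8
af - be + cd = -8 - 6 + (-8)
= -22


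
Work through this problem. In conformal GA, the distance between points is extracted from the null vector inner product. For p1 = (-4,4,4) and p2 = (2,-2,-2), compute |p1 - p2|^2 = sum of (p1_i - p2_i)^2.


p1 - p2 = (-6, 6, 6)
|p1 - p2|^2 = (-6)^2 + 6^2 + 6^2
= 36 + 36 + 36
= 108


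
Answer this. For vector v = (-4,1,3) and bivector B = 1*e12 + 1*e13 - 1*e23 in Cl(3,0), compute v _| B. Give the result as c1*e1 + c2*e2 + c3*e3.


Left contraction v _| B = <vB>_1 (grade-1 part of the geometric product vB).
Using e1_|e12 = e2, e2_|e12 = -e1, e1_|e13 = e3, e3_|e13 = -e1, e2_|e23 = e3, e3_|e23 = -e2:
e1 coeff: -v2*b12 - v3*b13 = -(1)*(1) - (3)*(1) = -4
e2 coeff: v1*b12 - v3*b23 = (-4)*(1) - (3)*(-1) = -1
e3 coeff: v1*b13 + v2*b23 = (-4)*(1) + (1)*(-1) = -5
v _| B = -4*e1 - 1*e2 - 5*e3


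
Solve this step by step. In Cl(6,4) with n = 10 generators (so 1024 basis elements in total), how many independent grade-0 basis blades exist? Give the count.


Number of grade-k basis blades in Cl(p,q) with n = p + q is C(n, k).
n = 6 + 4 = 10
C(10, 0) = 10! / (0! * 10!)
= 3628800 / (1 * 3628800)
= 1


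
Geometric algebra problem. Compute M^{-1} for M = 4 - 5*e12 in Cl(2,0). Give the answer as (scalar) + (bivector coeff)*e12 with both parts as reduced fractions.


M = 4 - 5*e12, where e12^2 = -1.
Since M commutes with its reverse ~M = a - b*e12, M * ~M = a^2 - b^2*e12^2 = a^2 + b^2.
So M^{-1} = ~M / (a^2 + b^2) = (a - b*e12)/(a^2 + b^2).
a^2 + b^2 = 16 + 25 = 41
Scalar part = 4/41 = 4/41
Bivector coeff = 5/41 = 5/41
M^{-1} = 4/41 + 5/41*e12


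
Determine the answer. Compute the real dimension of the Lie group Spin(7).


Spin(n) double-covers SO(n); both have Lie algebra so(n) of dimension n(n-1)/2.
n = 7
n(n-1) = 7 * 6 = 42
dim Spin(7) = 42/2 = 21


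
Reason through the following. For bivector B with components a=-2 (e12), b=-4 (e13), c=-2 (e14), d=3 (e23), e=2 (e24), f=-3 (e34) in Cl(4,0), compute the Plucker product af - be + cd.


Plucker relation: af - be + cd
a*f = (-2)*(-3) = 6
b*e = (-4)*2 = -8
c*d = (-2)*3 = -6
af - be + cd = 6 - (-8) + (-6)
= 8


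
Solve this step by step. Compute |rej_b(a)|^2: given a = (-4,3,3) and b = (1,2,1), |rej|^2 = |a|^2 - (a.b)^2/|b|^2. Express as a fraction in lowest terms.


|a|^2 = (-4)^2 + 3^2 + 3^2 = 34
|b|^2 = 1^2 + 2^2 + 1^2 = 6
a . b = (-4)*1 + 3*2 + 3*1 = 5
(a.b)^2 = 5^2 = 25
|rej|^2 = 34 - 25/6
= (204 - 25)/6
= 179/6
In lowest terms: 179/6


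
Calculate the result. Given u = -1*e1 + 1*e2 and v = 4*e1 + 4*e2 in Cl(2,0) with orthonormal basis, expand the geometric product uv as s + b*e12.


Expand: (-1*e1 + 1*e2)(4*e1 + 4*e2)
= (-1)*4*e1e1 + (-1)*4*e1e2 + 1*4*e2e1 + 1*4*e2e2
Using e1^2 = e2^2 = 1, e2e1 = -e1e2:
Scalar part s = (-1)*4 + 1*4 = -4 + 4 = 0
Bivector part b = (-1)*4 - 1*4 = -4 - 4 = -8
uv = 0 - 8*e12


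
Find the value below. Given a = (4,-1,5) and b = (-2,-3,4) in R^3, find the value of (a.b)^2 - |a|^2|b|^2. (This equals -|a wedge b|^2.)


a . b = 4*(-2) + (-1)*(-3) + 5*4
= -8 + 3 + 20 = 15
|a|^2 = 4^2 + (-1)^2 + 5^2 = 42
|b|^2 = (-2)^2 + (-3)^2 + 4^2 = 29
(a.b)^2 = 15^2 = 225
|a|^2 * |b|^2 = 42 * 29 = 1218
Result = 225 - 1218 = -993


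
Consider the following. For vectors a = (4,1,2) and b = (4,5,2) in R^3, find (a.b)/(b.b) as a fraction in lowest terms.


Projection coefficient = (a . b) / (b . b)
a . b = 4*4 + 1*5 + 2*2
= 16 + 5 + 4 = 25
b . b = 4^2 + 5^2 + 2^2
= 16 + 25 + 4 = 45
Coefficient = 25/45
In lowest terms: 5/9


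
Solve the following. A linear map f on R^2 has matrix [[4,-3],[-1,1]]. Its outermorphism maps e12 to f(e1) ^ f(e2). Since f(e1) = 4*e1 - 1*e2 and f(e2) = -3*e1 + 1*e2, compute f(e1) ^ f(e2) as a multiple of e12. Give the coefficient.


The outermorphism of a linear map f sends e1^e2 to f(e1)^f(e2).
f(e1) = 4*e1 - 1*e2
f(e2) = -3*e1 + 1*e2
f(e1) ^ f(e2) = (4*e1 - 1*e2) ^ (-3*e1 + 1*e2)
= 4*1*e12 + (-1)*(-3)*e21
= (4 - 3)*e12
= 1*e12
Coefficient = 1


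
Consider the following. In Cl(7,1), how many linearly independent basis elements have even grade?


Even subalgebra dimension = 2^(n-1)
n = 7 + 1 = 8
2^(8 - 1) = 2^7 = 128
Verification: sum of C(8,k) for even k = 1 + 28 + 70 + 28 + 1 = 128
Result = 128


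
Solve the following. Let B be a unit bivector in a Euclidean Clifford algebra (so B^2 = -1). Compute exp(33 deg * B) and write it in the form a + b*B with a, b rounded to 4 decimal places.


For a unit bivector B with B^2 = -1, the exponential series gives
e^(theta*B) = cos(theta) + sin(theta)*B (the GA analogue of Euler's formula).
theta = 33 degrees = 0.575959 rad
cos(33 deg) = 0.8387
sin(33 deg) = 0.5446
exp(theta*B) = 0.8387 + 0.5446*B


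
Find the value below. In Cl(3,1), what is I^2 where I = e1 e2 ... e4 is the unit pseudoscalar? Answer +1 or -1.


The pseudoscalar I = e1...e_n (product of all n generators) of Cl(p,q) satisfies I^2 = (-1)^(q + n(n-1)/2).
p = 3, q = 1, n = p + q = 4
n(n-1)/2 = 4 * 3 / 2 = 6
Exponent = q + n(n-1)/2 = 1 + 6 = 7
I^2 = (-1)^7 = -1


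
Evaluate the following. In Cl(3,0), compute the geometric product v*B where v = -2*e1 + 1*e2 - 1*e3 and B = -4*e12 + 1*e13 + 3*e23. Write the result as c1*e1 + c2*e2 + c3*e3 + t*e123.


vB has grade-1 (vector) and grade-3 (trivector) parts: vB = (v _| B) + (v ^ B).
Vector part <vB>_1:
  e1: -v2*b12 - v3*b13 = -(1)*(-4) - (-1)*(1) = 5
  e2: v1*b12 - v3*b23 = (-2)*(-4) - (-1)*(3) = 11
  e3: v1*b13 + v2*b23 = (-2)*(1) + (1)*(3) = 1
Trivector part <vB>_3:
  e123: v1*b23 - v2*b13 + v3*b12 = (-2)*(3) - (1)*(1) + (-1)*(-4) = -3
vB = 5*e1 + 11*e2 + 1*e3 - 3*e123


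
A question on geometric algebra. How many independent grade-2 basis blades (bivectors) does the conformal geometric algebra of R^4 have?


The conformal model of R^4 uses Cl(5,1) with m = 4 + 2 = 6 generators.
Number of grade-2 blades = C(m, 2) = C(6, 2)
= 6*5/2 = 15


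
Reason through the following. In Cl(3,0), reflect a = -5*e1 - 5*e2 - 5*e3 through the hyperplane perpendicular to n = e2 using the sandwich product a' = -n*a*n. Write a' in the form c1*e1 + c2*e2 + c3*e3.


Reflection formula: a' = -n*a*n, with n = e2 (unit vector, n^2 = 1).
For reflection through hyperplane perp to e2:
The component along e2 flips sign, others stay.
a = (-5, -5, -5)
a' = (-5, 5, -5)
a' = -5*e1 + 5*e2 - 5*e3


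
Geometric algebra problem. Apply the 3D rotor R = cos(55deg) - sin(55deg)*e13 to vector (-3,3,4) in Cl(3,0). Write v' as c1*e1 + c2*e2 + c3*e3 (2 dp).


Rotor R = cos(55deg) - sin(55deg)*e13
Rotation angle theta = 2 * 55 = 110 degrees in the e13 plane (e1 -> e3).
The component perpendicular to the plane (e2) is invariant: v'_2 = v2 = 3.00
cos(110deg) = -0.3420, sin(110deg) = 0.9397
v'_1 = v1*cos(theta) - v3*sin(theta) = -3*(-0.3420) - 4*0.9397 = -2.73
v'_3 = v1*sin(theta) + v3*cos(theta) = -3*0.9397 + 4*(-0.3420) = -4.19
v' = -2.73*e1 + 3.00*e2 - 4.19*e3


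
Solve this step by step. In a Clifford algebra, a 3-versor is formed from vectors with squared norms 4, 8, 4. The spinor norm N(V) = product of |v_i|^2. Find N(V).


Spinor norm N(V) = |v1|^2 * |v2|^2 * ... * |v3|^2
= 4 * 8 * 4
Running product: 4, 32, 128
N(V) = 128


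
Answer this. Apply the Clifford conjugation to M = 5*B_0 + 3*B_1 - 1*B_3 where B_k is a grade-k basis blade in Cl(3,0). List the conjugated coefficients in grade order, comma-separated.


Clifford conjugate sign for grade k: (-1)^(k(k+1)/2)
Grade 0: (-1)^(0*1/2) = (-1)^0 = 1, coeff 5 -> 5
Grade 1: (-1)^(1*2/2) = (-1)^1 = -1, coeff 3 -> -3
Grade 3: (-1)^(3*4/2) = (-1)^6 = 1, coeff -1 -> -1
Conjugated coefficients: 5, -3, -1


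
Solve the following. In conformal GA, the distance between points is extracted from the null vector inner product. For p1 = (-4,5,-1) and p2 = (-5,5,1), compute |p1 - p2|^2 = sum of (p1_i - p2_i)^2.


p1 - p2 = (1, 0, -2)
|p1 - p2|^2 = 1^2 + 0^2 + (-2)^2
= 1 + 0 + 4
= 5


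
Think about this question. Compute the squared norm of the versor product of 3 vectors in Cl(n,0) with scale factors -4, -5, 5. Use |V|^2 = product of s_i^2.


Each vector v_i has |v_i|^2 = s_i^2
Squared scales: (-4)^2 = 16, (-5)^2 = 25, 5^2 = 25
|V|^2 = 16 * 25 * 25
= 10000


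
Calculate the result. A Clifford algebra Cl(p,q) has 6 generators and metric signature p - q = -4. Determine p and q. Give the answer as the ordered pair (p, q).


We need p + q = 6 and p - q = -4.
Adding: 2p = 6 + (-4) = 2, so p = 1.
Then q = 6 - 1 = 5.
(p, q) = (1, 5)


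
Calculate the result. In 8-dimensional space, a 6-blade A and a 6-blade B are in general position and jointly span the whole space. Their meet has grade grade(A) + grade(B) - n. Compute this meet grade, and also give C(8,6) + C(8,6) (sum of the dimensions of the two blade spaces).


Meet grade = grade(A) + grade(B) - n
= 6 + 6 - 8 = 4
C(8,6) = 28
C(8,6) = 28
dim_A + dim_B = 28 + 28 = 56


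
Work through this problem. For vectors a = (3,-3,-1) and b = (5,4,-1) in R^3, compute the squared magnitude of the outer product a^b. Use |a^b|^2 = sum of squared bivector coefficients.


a wedge b = (a1*b2 - a2*b1)*e12 + (a1*b3 - a3*b1)*e13 + (a2*b3 - a3*b2)*e23
e12 coeff: 3*4 - (-3)*5 = 12 - (-15) = 27
e13 coeff: 3*(-1) - (-1)*5 = -3 - (-5) = 2
e23 coeff: (-3)*(-1) - (-1)*4 = 3 - (-4) = 7
|a wedge b|^2 = 27^2 + 2^2 + 7^2
= 729 + 4 + 49
= 782


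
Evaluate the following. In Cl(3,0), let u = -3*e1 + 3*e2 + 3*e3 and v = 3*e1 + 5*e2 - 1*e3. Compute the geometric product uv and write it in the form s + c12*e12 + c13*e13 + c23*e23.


In Cl(3,0): e_i^2 = 1, e_ie_j = -e_je_i for i != j.
Scalar part = u . v = (-3)*3 + 3*5 + 3*(-1)
= -9 + 15 + (-3) = 3
e12 coeff = (-3)*5 - 3*3 = -15 - 9 = -24
e13 coeff = (-3)*(-1) - 3*3 = 3 - 9 = -6
e23 coeff = 3*(-1) - 3*5 = -3 - 15 = -18
uv = 3 - 24*e12 - 6*e13 - 18*e23


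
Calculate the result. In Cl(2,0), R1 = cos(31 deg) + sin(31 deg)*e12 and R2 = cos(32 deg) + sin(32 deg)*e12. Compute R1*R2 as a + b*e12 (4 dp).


Same-plane rotors commute and their half-angles add:
R1*R2 = cos(a1 + a2) + sin(a1 + a2)*e12.
a1 + a2 = 31 + 32 = 63 deg
cos(63 deg) = 0.4540
sin(63 deg) = 0.8910
R1*R2 = 0.4540 + 0.8910*e12


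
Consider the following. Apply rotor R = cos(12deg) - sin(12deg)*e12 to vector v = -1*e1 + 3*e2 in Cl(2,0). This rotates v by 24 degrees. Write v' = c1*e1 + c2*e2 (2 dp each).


Rotor R = cos(12deg) - sin(12deg)*e12
Rotation angle theta = 2 * 12 = 24 degrees
v' = R*v*~R rotates v by theta.
cos(24deg) = 0.9135, sin(24deg) = 0.4067
v'_1 = -1*cos(24deg) - 3*sin(24deg)
= -1*0.9135 - 3*0.4067
= -2.13
v'_2 = -1*sin(24deg) + 3*cos(24deg)
= -1*0.4067 + 3*0.9135
= 2.33
v' = -2.13*e1 + 2.33*e2


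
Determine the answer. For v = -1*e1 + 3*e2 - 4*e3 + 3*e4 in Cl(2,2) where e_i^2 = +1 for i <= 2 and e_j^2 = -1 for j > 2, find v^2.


v^2 = sum of c_i^2 * e_i^2
Positive signature terms (e_i^2 = +1): (-1)^2 + 3^2 = 10
Negative signature terms (e_j^2 = -1): (-4)^2 + 3^2 = 25
v^2 = 10 - 25 = -15


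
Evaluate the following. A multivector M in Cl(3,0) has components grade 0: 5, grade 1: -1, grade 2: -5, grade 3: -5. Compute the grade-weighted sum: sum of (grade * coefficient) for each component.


Grade-weighted sum = sum of grade_k * coefficient_k
0*5 = 0
1*(-1) = -1
2*(-5) = -10
3*(-5) = -15
Total = 0 + (-1) + (-10) + (-15) = -26


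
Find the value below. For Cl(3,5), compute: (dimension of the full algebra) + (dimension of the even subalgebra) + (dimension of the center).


n = 3 + 5 = 8
Total dim = 2^8 = 256
Even subalgebra dim = 2^7 = 128
n is even, so center dim = 1
Sum = 256 + 128 + 1 = 385


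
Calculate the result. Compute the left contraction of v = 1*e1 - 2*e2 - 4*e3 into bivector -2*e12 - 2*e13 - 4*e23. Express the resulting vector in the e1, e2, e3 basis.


Left contraction v _| B = <vB>_1 (grade-1 part of the geometric product vB).
Using e1_|e12 = e2, e2_|e12 = -e1, e1_|e13 = e3, e3_|e13 = -e1, e2_|e23 = e3, e3_|e23 = -e2:
e1 coeff: -v2*b12 - v3*b13 = -(-2)*(-2) - (-4)*(-2) = -12
e2 coeff: v1*b12 - v3*b23 = (1)*(-2) - (-4)*(-4) = -18
e3 coeff: v1*b13 + v2*b23 = (1)*(-2) + (-2)*(-4) = 6
v _| B = -12*e1 - 18*e2 + 6*e3


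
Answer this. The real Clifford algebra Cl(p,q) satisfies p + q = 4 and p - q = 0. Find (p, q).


We need p + q = 4 and p - q = 0.
Adding: 2p = 4 + 0 = 4, so p = 2.
Then q = 4 - 2 = 2.
(p, q) = (2, 2)


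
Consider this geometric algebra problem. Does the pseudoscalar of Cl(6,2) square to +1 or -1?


The pseudoscalar I = e1...e_n (product of all n generators) of Cl(p,q) satisfies I^2 = (-1)^(q + n(n-1)/2).
p = 6, q = 2, n = p + q = 8
n(n-1)/2 = 8 * 7 / 2 = 28
Exponent = q + n(n-1)/2 = 2 + 28 = 30
I^2 = (-1)^30 = +1


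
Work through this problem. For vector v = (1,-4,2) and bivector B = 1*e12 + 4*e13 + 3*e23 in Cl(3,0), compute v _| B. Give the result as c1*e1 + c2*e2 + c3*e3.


Left contraction v _| B = <vB>_1 (grade-1 part of the geometric product vB).
Using e1_|e12 = e2, e2_|e12 = -e1, e1_|e13 = e3, e3_|e13 = -e1, e2_|e23 = e3, e3_|e23 = -e2:
e1 coeff: -v2*b12 - v3*b13 = -(-4)*(1) - (2)*(4) = -4
e2 coeff: v1*b12 - v3*b23 = (1)*(1) - (2)*(3) = -5
e3 coeff: v1*b13 + v2*b23 = (1)*(4) + (-4)*(3) = -8
v _| B = -4*e1 - 5*e2 - 8*e3


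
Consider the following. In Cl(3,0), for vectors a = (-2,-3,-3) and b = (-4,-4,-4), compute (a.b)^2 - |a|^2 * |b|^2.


a . b = (-2)*(-4) + (-3)*(-4) + (-3)*(-4)
= 8 + 12 + 12 = 32
|a|^2 = (-2)^2 + (-3)^2 + (-3)^2 = 22
|b|^2 = (-4)^2 + (-4)^2 + (-4)^2 = 48
(a.b)^2 = 32^2 = 1024
|a|^2 * |b|^2 = 22 * 48 = 1056
Result = 1024 - 1056 = -32


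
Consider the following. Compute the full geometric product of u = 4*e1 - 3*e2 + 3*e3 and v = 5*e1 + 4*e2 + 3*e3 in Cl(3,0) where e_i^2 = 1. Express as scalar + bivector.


In Cl(3,0): e_i^2 = 1, e_ie_j = -e_je_i for i != j.
Scalar part = u . v = 4*5 + (-3)*4 + 3*3
= 20 + (-12) + 9 = 17
e12 coeff = 4*4 - (-3)*5 = 16 - (-15) = 31
e13 coeff = 4*3 - 3*5 = 12 - 15 = -3
e23 coeff = (-3)*3 - 3*4 = -9 - 12 = -21
uv = 17 + 31*e12 - 3*e13 - 21*e23


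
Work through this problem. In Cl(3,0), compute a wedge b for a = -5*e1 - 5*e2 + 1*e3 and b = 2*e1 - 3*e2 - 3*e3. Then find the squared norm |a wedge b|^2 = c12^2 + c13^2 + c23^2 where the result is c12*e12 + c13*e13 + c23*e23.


a wedge b = (a1*b2 - a2*b1)*e12 + (a1*b3 - a3*b1)*e13 + (a2*b3 - a3*b2)*e23
e12 coeff: (-5)*(-3) - (-5)*2 = 15 - (-10) = 25
e13 coeff: (-5)*(-3) - 1*2 = 15 - 2 = 13
e23 coeff: (-5)*(-3) - 1*(-3) = 15 - (-3) = 18
|a wedge b|^2 = 25^2 + 13^2 + 18^2
= 625 + 169 + 324
= 1118


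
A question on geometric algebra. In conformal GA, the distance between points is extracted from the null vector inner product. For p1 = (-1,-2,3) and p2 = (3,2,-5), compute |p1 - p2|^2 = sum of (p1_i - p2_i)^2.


p1 - p2 = (-4, -4, 8)
|p1 - p2|^2 = (-4)^2 + (-4)^2 + 8^2
= 16 + 16 + 64
= 96


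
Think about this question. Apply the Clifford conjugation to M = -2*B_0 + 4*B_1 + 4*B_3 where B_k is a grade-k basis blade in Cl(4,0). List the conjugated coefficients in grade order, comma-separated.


Clifford conjugate sign for grade k: (-1)^(k(k+1)/2)
Grade 0: (-1)^(0*1/2) = (-1)^0 = 1, coeff -2 -> -2
Grade 1: (-1)^(1*2/2) = (-1)^1 = -1, coeff 4 -> -4
Grade 3: (-1)^(3*4/2) = (-1)^6 = 1, coeff 4 -> 4
Conjugated coefficients: -2, -4, 4


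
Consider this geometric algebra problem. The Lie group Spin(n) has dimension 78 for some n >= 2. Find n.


dim Spin(n) = dim so(n) = n(n-1)/2.
Solve n(n-1)/2 = 78, i.e. n^2 - n - 156 = 0.
Discriminant = 1 + 8*78 = 625
n = (1 + sqrt(625))/2 = (1 + 25)/2 = 13


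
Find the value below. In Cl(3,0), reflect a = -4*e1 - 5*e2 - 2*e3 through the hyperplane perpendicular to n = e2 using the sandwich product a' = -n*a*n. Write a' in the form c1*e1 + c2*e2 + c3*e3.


Reflection formula: a' = -n*a*n, with n = e2 (unit vector, n^2 = 1).
For reflection through hyperplane perp to e2:
The component along e2 flips sign, others stay.
a = (-4, -5, -2)
a' = (-4, 5, -2)
a' = -4*e1 + 5*e2 - 2*e3


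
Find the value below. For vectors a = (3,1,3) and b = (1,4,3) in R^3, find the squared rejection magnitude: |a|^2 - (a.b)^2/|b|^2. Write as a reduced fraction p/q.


|a|^2 = 3^2 + 1^2 + 3^2 = 19
|b|^2 = 1^2 + 4^2 + 3^2 = 26
a . b = 3*1 + 1*4 + 3*3 = 16
(a.b)^2 = 16^2 = 256
|rej|^2 = 19 - 256/26
= (494 - 256)/26
= 238/26
In lowest terms: 119/13


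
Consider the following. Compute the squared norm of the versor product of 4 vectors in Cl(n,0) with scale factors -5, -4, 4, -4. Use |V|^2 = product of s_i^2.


Each vector v_i has |v_i|^2 = s_i^2
Squared scales: (-5)^2 = 25, (-4)^2 = 16, 4^2 = 16, (-4)^2 = 16
|V|^2 = 25 * 16 * 16 * 16
= 102400


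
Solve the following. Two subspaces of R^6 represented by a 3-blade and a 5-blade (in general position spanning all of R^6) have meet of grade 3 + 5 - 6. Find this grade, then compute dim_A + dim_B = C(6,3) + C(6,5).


Meet grade = grade(A) + grade(B) - n
= 3 + 5 - 6 = 2
C(6,3) = 20
C(6,5) = 6
dim_A + dim_B = 20 + 6 = 26


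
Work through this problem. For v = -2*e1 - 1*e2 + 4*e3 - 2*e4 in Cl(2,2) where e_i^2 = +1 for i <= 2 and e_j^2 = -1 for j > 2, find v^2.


v^2 = sum of c_i^2 * e_i^2
Positive signature terms (e_i^2 = +1): (-2)^2 + (-1)^2 = 5
Negative signature terms (e_j^2 = -1): 4^2 + (-2)^2 = 20
v^2 = 5 - 20 = -15


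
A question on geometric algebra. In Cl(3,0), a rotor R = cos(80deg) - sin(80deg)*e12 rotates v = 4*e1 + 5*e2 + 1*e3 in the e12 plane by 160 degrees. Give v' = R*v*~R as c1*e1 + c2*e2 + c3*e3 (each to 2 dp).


Rotor R = cos(80deg) - sin(80deg)*e12
Rotation angle theta = 2 * 80 = 160 degrees in the e12 plane (e1 -> e2).
The component perpendicular to the plane (e3) is invariant: v'_3 = v3 = 1.00
cos(160deg) = -0.9397, sin(160deg) = 0.3420
v'_1 = v1*cos(theta) - v2*sin(theta) = 4*(-0.9397) - 5*0.3420 = -5.47
v'_2 = v1*sin(theta) + v2*cos(theta) = 4*0.3420 + 5*(-0.9397) = -3.33
v' = -5.47*e1 - 3.33*e2 + 1.00*e3


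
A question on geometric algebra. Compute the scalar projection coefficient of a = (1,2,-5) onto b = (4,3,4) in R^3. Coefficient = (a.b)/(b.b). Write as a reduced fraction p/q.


Projection coefficient = (a . b) / (b . b)
a . b = 1*4 + 2*3 + (-5)*4
= 4 + 6 + (-20) = -10
b . b = 4^2 + 3^2 + 4^2
= 16 + 9 + 16 = 41
Coefficient = -10/41
In lowest terms: -10/41


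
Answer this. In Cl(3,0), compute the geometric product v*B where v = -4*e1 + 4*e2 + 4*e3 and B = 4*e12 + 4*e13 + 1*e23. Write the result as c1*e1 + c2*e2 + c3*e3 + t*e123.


vB has grade-1 (vector) and grade-3 (trivector) parts: vB = (v _| B) + (v ^ B).
Vector part <vB>_1:
  e1: -v2*b12 - v3*b13 = -(4)*(4) - (4)*(4) = -32
  e2: v1*b12 - v3*b23 = (-4)*(4) - (4)*(1) = -20
  e3: v1*b13 + v2*b23 = (-4)*(4) + (4)*(1) = -12
Trivector part <vB>_3:
  e123: v1*b23 - v2*b13 + v3*b12 = (-4)*(1) - (4)*(4) + (4)*(4) = -4
vB = -32*e1 - 20*e2 - 12*e3 - 4*e123


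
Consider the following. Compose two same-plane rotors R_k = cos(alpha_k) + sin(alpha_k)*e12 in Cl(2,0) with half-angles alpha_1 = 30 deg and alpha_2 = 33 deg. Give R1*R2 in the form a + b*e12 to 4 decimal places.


Same-plane rotors commute and their half-angles add:
R1*R2 = cos(a1 + a2) + sin(a1 + a2)*e12.
a1 + a2 = 30 + 33 = 63 deg
cos(63 deg) = 0.4540
sin(63 deg) = 0.8910
R1*R2 = 0.4540 + 0.8910*e12


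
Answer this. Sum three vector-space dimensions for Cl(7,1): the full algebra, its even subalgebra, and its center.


n = 7 + 1 = 8
Total dim = 2^8 = 256
Even subalgebra dim = 2^7 = 128
n is even, so center dim = 1
Sum = 256 + 128 + 1 = 385


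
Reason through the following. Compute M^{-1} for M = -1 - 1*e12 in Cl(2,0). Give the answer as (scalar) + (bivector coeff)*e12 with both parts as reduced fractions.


M = -1 - 1*e12, where e12^2 = -1.
Since M commutes with its reverse ~M = a - b*e12, M * ~M = a^2 - b^2*e12^2 = a^2 + b^2.
So M^{-1} = ~M / (a^2 + b^2) = (a - b*e12)/(a^2 + b^2).
a^2 + b^2 = 1 + 1 = 2
Scalar part = -1/2 = -1/2
Bivector coeff = 1/2 = 1/2
M^{-1} = -1/2 + 1/2*e12


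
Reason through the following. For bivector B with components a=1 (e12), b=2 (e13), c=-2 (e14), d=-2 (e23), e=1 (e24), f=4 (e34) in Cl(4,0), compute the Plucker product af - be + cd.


Plucker relation: af - be + cd
a*f = 1*4 = 4
b*e = 2*1 = 2
c*d = (-2)*(-2) = 4
af - be + cd = 4 - 2 + 4
= 6


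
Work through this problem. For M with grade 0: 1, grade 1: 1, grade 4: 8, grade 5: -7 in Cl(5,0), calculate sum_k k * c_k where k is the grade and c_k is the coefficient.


Grade-weighted sum = sum of grade_k * coefficient_k
0*1 = 0
1*1 = 1
4*8 = 32
5*(-7) = -35
Total = 0 + 1 + 32 + (-35) = -2


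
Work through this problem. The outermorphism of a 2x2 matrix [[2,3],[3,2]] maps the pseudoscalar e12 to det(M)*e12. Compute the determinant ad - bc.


The outermorphism of a linear map f sends e1^e2 to f(e1)^f(e2).
f(e1) = 2*e1 + 3*e2
f(e2) = 3*e1 + 2*e2
f(e1) ^ f(e2) = (2*e1 + 3*e2) ^ (3*e1 + 2*e2)
= 2*2*e12 + 3*3*e21
= (4 - 9)*e12
= -5*e12
Coefficient = -5


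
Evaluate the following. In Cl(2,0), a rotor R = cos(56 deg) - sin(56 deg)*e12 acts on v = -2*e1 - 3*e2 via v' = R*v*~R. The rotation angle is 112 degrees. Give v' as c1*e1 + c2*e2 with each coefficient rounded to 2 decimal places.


Rotor R = cos(56deg) - sin(56deg)*e12
Rotation angle theta = 2 * 56 = 112 degrees
v' = R*v*~R rotates v by theta.
cos(112deg) = -0.3746, sin(112deg) = 0.9272
v'_1 = -2*cos(112deg) - (-3)*sin(112deg)
= -2*(-0.3746) - (-3)*0.9272
= 3.53
v'_2 = -2*sin(112deg) + (-3)*cos(112deg)
= -2*0.9272 + (-3)*(-0.3746)
= -0.73
v' = 3.53*e1 - 0.73*e2


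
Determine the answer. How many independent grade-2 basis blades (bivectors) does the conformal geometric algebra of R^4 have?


The conformal model of R^4 uses Cl(5,1) with m = 4 + 2 = 6 generators.
Number of grade-2 blades = C(m, 2) = C(6, 2)
= 6*5/2 = 15


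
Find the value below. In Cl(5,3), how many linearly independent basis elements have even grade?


Even subalgebra dimension = 2^(n-1)
n = 5 + 3 = 8
2^(8 - 1) = 2^7 = 128
Verification: sum of C(8,k) for even k = 1 + 28 + 70 + 28 + 1 = 128
Result = 128


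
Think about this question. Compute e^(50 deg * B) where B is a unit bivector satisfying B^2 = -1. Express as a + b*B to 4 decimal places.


For a unit bivector B with B^2 = -1, the exponential series gives
e^(theta*B) = cos(theta) + sin(theta)*B (the GA analogue of Euler's formula).
theta = 50 degrees = 0.872665 rad
cos(50 deg) = 0.6428
sin(50 deg) = 0.7660
exp(theta*B) = 0.6428 + 0.7660*B


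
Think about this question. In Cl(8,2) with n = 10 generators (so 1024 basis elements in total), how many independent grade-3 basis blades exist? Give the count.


Number of grade-k basis blades in Cl(p,q) with n = p + q is C(n, k).
n = 8 + 2 = 10
C(10, 3) = 10! / (3! * 7!)
= 3628800 / (6 * 5040)
= 120


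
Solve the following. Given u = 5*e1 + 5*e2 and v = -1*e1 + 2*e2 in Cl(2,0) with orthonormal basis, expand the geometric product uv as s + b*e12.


Expand: (5*e1 + 5*e2)(-1*e1 + 2*e2)
= 5*(-1)*e1e1 + 5*2*e1e2 + 5*(-1)*e2e1 + 5*2*e2e2
Using e1^2 = e2^2 = 1, e2e1 = -e1e2:
Scalar part s = 5*(-1) + 5*2 = -5 + 10 = 5
Bivector part b = 5*2 - 5*(-1) = 10 - (-5) = 15
uv = 5 + 15*e12


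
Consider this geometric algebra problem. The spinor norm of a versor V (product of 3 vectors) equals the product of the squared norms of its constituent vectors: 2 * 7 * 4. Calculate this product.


Spinor norm N(V) = |v1|^2 * |v2|^2 * ... * |v3|^2
= 2 * 7 * 4
Running product: 2, 14, 56
N(V) = 56


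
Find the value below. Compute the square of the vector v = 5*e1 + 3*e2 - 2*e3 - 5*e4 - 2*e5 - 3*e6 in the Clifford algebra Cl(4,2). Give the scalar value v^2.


v^2 = sum of c_i^2 * e_i^2
Positive signature terms (e_i^2 = +1): 5^2 + 3^2 + (-2)^2 + (-5)^2 = 63
Negative signature terms (e_j^2 = -1): (-2)^2 + (-3)^2 = 13
v^2 = 63 - 13 = 50


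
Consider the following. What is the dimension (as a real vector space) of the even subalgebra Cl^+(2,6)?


Even subalgebra dimension = 2^(n-1)
n = 2 + 6 = 8
2^(8 - 1) = 2^7 = 128
Verification: sum of C(8,k) for even k = 1 + 28 + 70 + 28 + 1 = 128
Result = 128


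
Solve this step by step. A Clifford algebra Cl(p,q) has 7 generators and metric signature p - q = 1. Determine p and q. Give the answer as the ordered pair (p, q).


We need p + q = 7 and p - q = 1.
Adding: 2p = 7 + 1 = 8, so p = 4.
Then q = 7 - 4 = 3.
(p, q) = (4, 3)


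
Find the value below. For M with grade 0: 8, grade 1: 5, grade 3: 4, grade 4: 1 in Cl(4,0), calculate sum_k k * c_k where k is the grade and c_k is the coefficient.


Grade-weighted sum = sum of grade_k * coefficient_k
0*8 = 0
1*5 = 5
3*4 = 12
4*1 = 4
Total = 0 + 5 + 12 + 4 = 21


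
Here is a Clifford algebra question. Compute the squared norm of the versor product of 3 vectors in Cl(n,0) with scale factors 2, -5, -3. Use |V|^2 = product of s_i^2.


Each vector v_i has |v_i|^2 = s_i^2
Squared scales: 2^2 = 4, (-5)^2 = 25, (-3)^2 = 9
|V|^2 = 4 * 25 * 9
= 900


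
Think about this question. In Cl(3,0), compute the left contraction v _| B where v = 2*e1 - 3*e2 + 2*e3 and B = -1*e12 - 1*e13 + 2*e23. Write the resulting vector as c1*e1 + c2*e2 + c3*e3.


Left contraction v _| B = <vB>_1 (grade-1 part of the geometric product vB).
Using e1_|e12 = e2, e2_|e12 = -e1, e1_|e13 = e3, e3_|e13 = -e1, e2_|e23 = e3, e3_|e23 = -e2:
e1 coeff: -v2*b12 - v3*b13 = -(-3)*(-1) - (2)*(-1) = -1
e2 coeff: v1*b12 - v3*b23 = (2)*(-1) - (2)*(2) = -6
e3 coeff: v1*b13 + v2*b23 = (2)*(-1) + (-3)*(2) = -8
v _| B = -1*e1 - 6*e2 - 8*e3


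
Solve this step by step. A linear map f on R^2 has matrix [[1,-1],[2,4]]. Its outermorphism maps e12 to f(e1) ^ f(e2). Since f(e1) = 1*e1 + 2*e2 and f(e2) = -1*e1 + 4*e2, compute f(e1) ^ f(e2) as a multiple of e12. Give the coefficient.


The outermorphism of a linear map f sends e1^e2 to f(e1)^f(e2).
f(e1) = 1*e1 + 2*e2
f(e2) = -1*e1 + 4*e2
f(e1) ^ f(e2) = (1*e1 + 2*e2) ^ (-1*e1 + 4*e2)
= 1*4*e12 + 2*(-1)*e21
= (4 - (-2))*e12
= 6*e12
Coefficient = 6


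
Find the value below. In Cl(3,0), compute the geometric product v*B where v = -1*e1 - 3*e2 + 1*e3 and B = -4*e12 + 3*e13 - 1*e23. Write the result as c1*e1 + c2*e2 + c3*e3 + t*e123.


vB has grade-1 (vector) and grade-3 (trivector) parts: vB = (v _| B) + (v ^ B).
Vector part <vB>_1:
  e1: -v2*b12 - v3*b13 = -(-3)*(-4) - (1)*(3) = -15
  e2: v1*b12 - v3*b23 = (-1)*(-4) - (1)*(-1) = 5
  e3: v1*b13 + v2*b23 = (-1)*(3) + (-3)*(-1) = 0
Trivector part <vB>_3:
  e123: v1*b23 - v2*b13 + v3*b12 = (-1)*(-1) - (-3)*(3) + (1)*(-4) = 6
vB = -15*e1 + 5*e2 + 0*e3 + 6*e123


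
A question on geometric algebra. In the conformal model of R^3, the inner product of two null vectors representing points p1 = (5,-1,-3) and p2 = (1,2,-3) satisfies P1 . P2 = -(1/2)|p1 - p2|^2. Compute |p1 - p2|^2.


p1 - p2 = (4, -3, 0)
|p1 - p2|^2 = 4^2 + (-3)^2 + 0^2
= 16 + 9 + 0
= 25


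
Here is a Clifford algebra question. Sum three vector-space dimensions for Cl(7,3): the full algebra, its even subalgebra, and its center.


n = 7 + 3 = 10
Total dim = 2^10 = 1024
Even subalgebra dim = 2^9 = 512
n is even, so center dim = 1
Sum = 1024 + 512 + 1 = 1537


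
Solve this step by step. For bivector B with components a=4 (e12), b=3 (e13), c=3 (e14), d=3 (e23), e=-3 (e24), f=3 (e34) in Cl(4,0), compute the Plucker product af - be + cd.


Plucker relation: af - be + cd
a*f = 4*3 = 12
b*e = 3*(-3) = -9
c*d = 3*3 = 9
af - be + cd = 12 - (-9) + 9
= 30


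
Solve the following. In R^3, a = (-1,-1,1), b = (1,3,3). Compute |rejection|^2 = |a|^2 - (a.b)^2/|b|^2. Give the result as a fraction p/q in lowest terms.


|a|^2 = (-1)^2 + (-1)^2 + 1^2 = 3
|b|^2 = 1^2 + 3^2 + 3^2 = 19
a . b = (-1)*1 + (-1)*3 + 1*3 = -1
(a.b)^2 = (-1)^2 = 1
|rej|^2 = 3 - 1/19
= (57 - 1)/19
= 56/19
In lowest terms: 56/19


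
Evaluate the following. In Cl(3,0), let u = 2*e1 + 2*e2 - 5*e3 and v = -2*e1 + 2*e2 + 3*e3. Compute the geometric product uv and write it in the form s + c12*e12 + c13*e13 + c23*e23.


In Cl(3,0): e_i^2 = 1, e_ie_j = -e_je_i for i != j.
Scalar part = u . v = 2*(-2) + 2*2 + (-5)*3
= -4 + 4 + (-15) = -15
e12 coeff = 2*2 - 2*(-2) = 4 - (-4) = 8
e13 coeff = 2*3 - (-5)*(-2) = 6 - 10 = -4
e23 coeff = 2*3 - (-5)*2 = 6 - (-10) = 16
uv = -15 + 8*e12 - 4*e13 + 16*e23


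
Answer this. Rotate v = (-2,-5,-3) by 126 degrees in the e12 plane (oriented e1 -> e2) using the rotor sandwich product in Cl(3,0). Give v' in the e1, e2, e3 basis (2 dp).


Rotor R = cos(63deg) - sin(63deg)*e12
Rotation angle theta = 2 * 63 = 126 degrees in the e12 plane (e1 -> e2).
The component perpendicular to the plane (e3) is invariant: v'_3 = v3 = -3.00
cos(126deg) = -0.5878, sin(126deg) = 0.8090
v'_1 = v1*cos(theta) - v2*sin(theta) = -2*(-0.5878) - (-5)*0.8090 = 5.22
v'_2 = v1*sin(theta) + v2*cos(theta) = -2*0.8090 + (-5)*(-0.5878) = 1.32
v' = 5.22*e1 + 1.32*e2 - 3.00*e3


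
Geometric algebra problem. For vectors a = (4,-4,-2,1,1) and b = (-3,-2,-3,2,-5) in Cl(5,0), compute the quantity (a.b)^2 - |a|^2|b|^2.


a . b = 4*(-3) + (-4)*(-2) + (-2)*(-3) + 1*2 + 1*(-5)
= -12 + 8 + 6 + 2 + (-5) = -1
|a|^2 = 4^2 + (-4)^2 + (-2)^2 + 1^2 + 1^2 = 38
|b|^2 = (-3)^2 + (-2)^2 + (-3)^2 + 2^2 + (-5)^2 = 51
(a.b)^2 = (-1)^2 = 1
|a|^2 * |b|^2 = 38 * 51 = 1938
Result = 1 - 1938 = -1937


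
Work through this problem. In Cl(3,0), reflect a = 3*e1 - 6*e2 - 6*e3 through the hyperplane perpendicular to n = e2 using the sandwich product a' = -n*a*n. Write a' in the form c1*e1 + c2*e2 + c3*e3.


Reflection formula: a' = -n*a*n, with n = e2 (unit vector, n^2 = 1).
For reflection through hyperplane perp to e2:
The component along e2 flips sign, others stay.
a = (3, -6, -6)
a' = (3, 6, -6)
a' = 3*e1 + 6*e2 - 6*e3


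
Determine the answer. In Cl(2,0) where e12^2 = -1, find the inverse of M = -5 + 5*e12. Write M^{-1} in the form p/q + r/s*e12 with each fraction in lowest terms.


M = -5 + 5*e12, where e12^2 = -1.
Since M commutes with its reverse ~M = a - b*e12, M * ~M = a^2 - b^2*e12^2 = a^2 + b^2.
So M^{-1} = ~M / (a^2 + b^2) = (a - b*e12)/(a^2 + b^2).
a^2 + b^2 = 25 + 25 = 50
Scalar part = -5/50 = -1/10
Bivector coeff = -5/50 = -1/10
M^{-1} = -1/10 - 1/10*e12


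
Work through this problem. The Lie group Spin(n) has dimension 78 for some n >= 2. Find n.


dim Spin(n) = dim so(n) = n(n-1)/2.
Solve n(n-1)/2 = 78, i.e. n^2 - n - 156 = 0.
Discriminant = 1 + 8*78 = 625
n = (1 + sqrt(625))/2 = (1 + 25)/2 = 13


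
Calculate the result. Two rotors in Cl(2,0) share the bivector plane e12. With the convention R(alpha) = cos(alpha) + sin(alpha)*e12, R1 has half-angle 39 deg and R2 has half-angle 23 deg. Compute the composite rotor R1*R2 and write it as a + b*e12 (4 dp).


Same-plane rotors commute and their half-angles add:
R1*R2 = cos(a1 + a2) + sin(a1 + a2)*e12.
a1 + a2 = 39 + 23 = 62 deg
cos(62 deg) = 0.4695
sin(62 deg) = 0.8829
R1*R2 = 0.4695 + 0.8829*e12


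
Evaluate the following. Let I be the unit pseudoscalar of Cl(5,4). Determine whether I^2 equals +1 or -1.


The pseudoscalar I = e1...e_n (product of all n generators) of Cl(p,q) satisfies I^2 = (-1)^(q + n(n-1)/2).
p = 5, q = 4, n = p + q = 9
n(n-1)/2 = 9 * 8 / 2 = 36
Exponent = q + n(n-1)/2 = 4 + 36 = 40
I^2 = (-1)^40 = +1


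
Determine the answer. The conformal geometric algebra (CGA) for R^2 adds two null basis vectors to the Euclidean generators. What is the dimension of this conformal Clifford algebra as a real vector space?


The conformal model of R^2 uses Cl(3,1): the 2 Euclidean generators plus two extra orthogonal generators e+ (e+^2 = +1) and e- (e-^2 = -1), from which the null vectors e0, einf are built.
Number of generators m = 2 + 2 = 4.
dim Cl(p,q) = 2^m = 2^4 = 16


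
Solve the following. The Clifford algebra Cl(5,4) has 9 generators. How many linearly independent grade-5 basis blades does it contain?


Number of grade-k basis blades in Cl(p,q) with n = p + q is C(n, k).
n = 5 + 4 = 9
C(9, 5) = 9! / (5! * 4!)
= 362880 / (120 * 24)
= 126


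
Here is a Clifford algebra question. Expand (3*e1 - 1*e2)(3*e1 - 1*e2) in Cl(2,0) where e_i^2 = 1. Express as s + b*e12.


Expand: (3*e1 - 1*e2)(3*e1 - 1*e2)
= 3*3*e1e1 + 3*(-1)*e1e2 + (-1)*3*e2e1 + (-1)*(-1)*e2e2
Using e1^2 = e2^2 = 1, e2e1 = -e1e2:
Scalar part s = 3*3 + (-1)*(-1) = 9 + 1 = 10
Bivector part b = 3*(-1) - (-1)*3 = -3 - (-3) = 0
uv = 10 + 0*e12


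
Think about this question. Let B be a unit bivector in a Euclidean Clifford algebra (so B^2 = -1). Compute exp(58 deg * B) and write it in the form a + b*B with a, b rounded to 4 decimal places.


For a unit bivector B with B^2 = -1, the exponential series gives
e^(theta*B) = cos(theta) + sin(theta)*B (the GA analogue of Euler's formula).
theta = 58 degrees = 1.012291 rad
cos(58 deg) = 0.5299
sin(58 deg) = 0.8480
exp(theta*B) = 0.5299 + 0.8480*B
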